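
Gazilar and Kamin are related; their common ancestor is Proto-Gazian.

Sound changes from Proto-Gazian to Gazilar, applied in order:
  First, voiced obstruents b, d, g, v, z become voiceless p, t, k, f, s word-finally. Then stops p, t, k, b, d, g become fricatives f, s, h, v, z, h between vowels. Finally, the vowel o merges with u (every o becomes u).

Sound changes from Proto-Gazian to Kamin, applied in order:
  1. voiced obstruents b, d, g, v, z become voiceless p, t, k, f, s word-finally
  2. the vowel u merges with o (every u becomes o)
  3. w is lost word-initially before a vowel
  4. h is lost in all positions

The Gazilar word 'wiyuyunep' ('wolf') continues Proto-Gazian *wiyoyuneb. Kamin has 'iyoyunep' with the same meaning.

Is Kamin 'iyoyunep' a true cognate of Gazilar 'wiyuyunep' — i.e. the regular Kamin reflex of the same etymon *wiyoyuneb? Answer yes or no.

no

Derive the expected Kamin reflex of *wiyoyuneb:
Kamin: start from *wiyoyuneb.
  rule 1 (final devoicing): wiyoyuneb → wiyoyunep
  rule 2 (vowel merger): wiyoyunep → wiyoyonep
  rule 3 (glide loss): wiyoyonep → iyoyonep
  rule 4: no change — iyoyonep
  ⇒ Kamin iyoyonep
The regular Kamin reflex would be 'iyoyonep', but the attested form is 'iyoyunep'. The correspondence is irregular, so they are not cognates (the Kamin form has a different source).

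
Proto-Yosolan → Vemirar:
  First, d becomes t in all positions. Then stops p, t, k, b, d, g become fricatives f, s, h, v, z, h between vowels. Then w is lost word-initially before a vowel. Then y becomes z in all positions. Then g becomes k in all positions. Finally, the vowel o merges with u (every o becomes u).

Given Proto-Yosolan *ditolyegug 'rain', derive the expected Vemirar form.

tisulzehuk

Vemirar: start from *ditolyegug.
  rule 1 (unconditioned shift): ditolyegug → titolyegug
  rule 2 (intervocalic lenition): titolyegug → tisolyehug
  rule 3: no change — tisolyehug
  rule 4 (unconditioned shift): tisolyehug → tisolzehug
  rule 5 (unconditioned shift): tisolzehug → tisolzehuk
  rule 6 (vowel merger): tisolzehuk → tisulzehuk
  ⇒ Vemirar tisulzehuk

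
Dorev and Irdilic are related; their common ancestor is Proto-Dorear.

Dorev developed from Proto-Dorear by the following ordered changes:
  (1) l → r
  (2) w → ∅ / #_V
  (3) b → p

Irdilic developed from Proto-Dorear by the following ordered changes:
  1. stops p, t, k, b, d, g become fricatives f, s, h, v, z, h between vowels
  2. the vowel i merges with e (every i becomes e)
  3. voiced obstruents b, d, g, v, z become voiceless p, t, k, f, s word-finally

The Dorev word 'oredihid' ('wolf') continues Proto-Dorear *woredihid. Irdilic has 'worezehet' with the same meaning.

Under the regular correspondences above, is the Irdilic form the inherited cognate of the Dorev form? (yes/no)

yes

Derive the expected Irdilic reflex of *woredihid:
Irdilic: start from *woredihid.
  rule 1 (intervocalic lenition): woredihid → worezihid
  rule 2 (vowel merger): worezihid → worezehed
  rule 3 (final devoicing): worezehed → worezehet
  ⇒ Irdilic worezehet
Irdilic 'worezehet' matches the regular reflex exactly, so the pair is cognate.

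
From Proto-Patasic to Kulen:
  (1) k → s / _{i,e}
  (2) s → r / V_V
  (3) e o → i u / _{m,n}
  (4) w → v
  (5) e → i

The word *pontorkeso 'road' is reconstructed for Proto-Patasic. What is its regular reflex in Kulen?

Kulen: *pontorkeso
  pontorkeso → pontorseso   [palatalisation]
  pontorseso → pontorsero   [rhotacism]
  pontorsero → puntorsero   [pre-nasal raising]
  puntorsero (rule 4 does not apply)
  puntorsero → puntorsiro   [vowel merger]
  giving Kulen puntorsiro.

puntorsiro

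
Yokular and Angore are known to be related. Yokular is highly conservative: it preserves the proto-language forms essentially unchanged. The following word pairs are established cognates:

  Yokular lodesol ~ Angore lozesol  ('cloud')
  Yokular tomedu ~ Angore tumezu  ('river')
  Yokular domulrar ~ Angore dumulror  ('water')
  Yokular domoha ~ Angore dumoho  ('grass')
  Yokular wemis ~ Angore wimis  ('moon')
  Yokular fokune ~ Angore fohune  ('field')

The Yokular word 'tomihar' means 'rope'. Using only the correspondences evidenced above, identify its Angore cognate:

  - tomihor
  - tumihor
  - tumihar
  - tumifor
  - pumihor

tumihor

tomedu ~ tumezu, domulrar ~ dumulror — Yokular o corresponds to Angore u after a consonant, before a nasal.
domulrar ~ dumulror — Yokular a corresponds to Angore o after a consonant, before r.
Applying these to Yokular 'tomihar':
  tomihar → tumihar   (o→u after a consonant, before a nasal)
  tumihar → tumihor   (a→o after a consonant, before r)
So the Angore cognate is 'tumihor'.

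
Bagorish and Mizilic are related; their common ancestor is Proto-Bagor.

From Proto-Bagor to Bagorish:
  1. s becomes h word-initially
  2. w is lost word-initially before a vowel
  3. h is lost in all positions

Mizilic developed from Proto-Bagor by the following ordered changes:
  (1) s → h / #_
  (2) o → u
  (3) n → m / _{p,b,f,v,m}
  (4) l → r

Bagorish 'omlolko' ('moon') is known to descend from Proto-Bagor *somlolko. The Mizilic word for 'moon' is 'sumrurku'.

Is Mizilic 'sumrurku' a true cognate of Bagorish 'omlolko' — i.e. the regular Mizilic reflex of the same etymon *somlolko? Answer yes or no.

Derive the expected Mizilic reflex of *somlolko:
Mizilic: *somlolko > homlolko > humlulku > humrurku  (by debuccalisation, vowel merger, unconditioned shift)
The regular Mizilic reflex would be 'humrurku', but the attested form is 'sumrurku'. The correspondence is irregular, so they are not cognates (the Mizilic form has a different source).

no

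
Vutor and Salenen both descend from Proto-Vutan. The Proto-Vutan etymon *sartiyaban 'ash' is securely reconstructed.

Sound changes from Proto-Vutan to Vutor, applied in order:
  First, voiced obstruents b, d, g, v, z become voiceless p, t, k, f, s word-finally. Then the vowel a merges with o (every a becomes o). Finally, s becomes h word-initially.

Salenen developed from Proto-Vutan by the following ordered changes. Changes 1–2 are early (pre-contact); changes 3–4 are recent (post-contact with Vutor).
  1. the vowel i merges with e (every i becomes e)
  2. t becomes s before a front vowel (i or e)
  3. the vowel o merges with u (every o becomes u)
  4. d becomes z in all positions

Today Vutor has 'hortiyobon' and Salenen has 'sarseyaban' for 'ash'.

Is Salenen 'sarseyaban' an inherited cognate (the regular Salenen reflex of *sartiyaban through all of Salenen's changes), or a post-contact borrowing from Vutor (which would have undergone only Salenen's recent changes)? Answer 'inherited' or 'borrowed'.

If inherited, *sartiyaban would pass through all of Salenen's changes:
Salenen: *sartiyaban > sarteyaban > sarseyaban  (by vowel merger, palatalisation)
If borrowed from Vutor 'hortiyobon' after the early changes, it would undergo only the recent ones:
  rule 3 (vowel merger): hortiyobon → hurtiyubun
  rule 4 (unconditioned shift): no change (hurtiyubun)
  ⇒ as a loan: hurtiyubun
Salenen 'sarseyaban' matches the inherited outcome exactly, so it is an inherited cognate, not a loan.

inherited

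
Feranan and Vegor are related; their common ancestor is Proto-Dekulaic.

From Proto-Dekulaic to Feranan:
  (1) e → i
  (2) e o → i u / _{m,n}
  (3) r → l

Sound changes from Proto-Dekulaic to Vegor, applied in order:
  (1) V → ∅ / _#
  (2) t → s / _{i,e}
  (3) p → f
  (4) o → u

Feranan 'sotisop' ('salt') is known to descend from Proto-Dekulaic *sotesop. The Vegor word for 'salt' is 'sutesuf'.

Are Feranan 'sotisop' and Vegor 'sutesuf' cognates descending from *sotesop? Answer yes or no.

Derive the expected Vegor reflex of *sotesop:
Vegor: *sotesop
  sotesop (rule 1 does not apply)
  sotesop → sosesop   [palatalisation]
  sosesop → sosesof   [unconditioned shift]
  sosesof → susesuf   [vowel merger]
  giving Vegor susesuf.
The regular Vegor reflex would be 'susesuf', but the attested form is 'sutesuf'. The correspondence is irregular, so they are not cognates (the Vegor form has a different source).

no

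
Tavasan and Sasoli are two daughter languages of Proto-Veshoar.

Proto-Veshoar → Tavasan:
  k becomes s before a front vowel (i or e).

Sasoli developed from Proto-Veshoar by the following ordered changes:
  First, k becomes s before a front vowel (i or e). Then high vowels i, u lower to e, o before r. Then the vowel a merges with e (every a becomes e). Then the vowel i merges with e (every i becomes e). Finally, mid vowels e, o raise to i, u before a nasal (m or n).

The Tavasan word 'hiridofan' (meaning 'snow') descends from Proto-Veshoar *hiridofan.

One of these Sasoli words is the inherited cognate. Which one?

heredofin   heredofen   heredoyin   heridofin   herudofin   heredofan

Sasoli: *hiridofan
  hiridofan (rule 1 does not apply)
  hiridofan → heridofan   [pre-rhotic lowering]
  heridofan → heridofen   [vowel merger]
  heridofen → heredofen   [vowel merger]
  heredofen → heredofin   [pre-nasal raising]
  giving Sasoli heredofin.
The other candidates each miss or misapply at least one Sasoli change.

heredofin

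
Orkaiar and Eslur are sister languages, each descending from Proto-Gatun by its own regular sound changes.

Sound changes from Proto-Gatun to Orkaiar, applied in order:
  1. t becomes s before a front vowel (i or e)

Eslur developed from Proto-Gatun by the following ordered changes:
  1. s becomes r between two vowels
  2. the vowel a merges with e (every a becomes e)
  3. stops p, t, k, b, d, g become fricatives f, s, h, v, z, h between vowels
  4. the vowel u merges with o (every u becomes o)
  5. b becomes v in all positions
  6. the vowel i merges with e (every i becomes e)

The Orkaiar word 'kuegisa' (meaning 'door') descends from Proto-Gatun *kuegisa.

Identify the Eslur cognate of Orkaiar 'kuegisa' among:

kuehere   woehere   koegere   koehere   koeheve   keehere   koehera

Eslur: *kuegisa
  kuegisa → kuegira   [rhotacism]
  kuegira → kuegire   [vowel merger]
  kuegire → kuehire   [intervocalic lenition]
  kuehire → koehire   [vowel merger]
  koehire (rule 5 does not apply)
  koehire → koehere   [vowel merger]
  giving Eslur koehere.
Among the options, 'koehere' alone shows every Eslur change applied in order.

koehere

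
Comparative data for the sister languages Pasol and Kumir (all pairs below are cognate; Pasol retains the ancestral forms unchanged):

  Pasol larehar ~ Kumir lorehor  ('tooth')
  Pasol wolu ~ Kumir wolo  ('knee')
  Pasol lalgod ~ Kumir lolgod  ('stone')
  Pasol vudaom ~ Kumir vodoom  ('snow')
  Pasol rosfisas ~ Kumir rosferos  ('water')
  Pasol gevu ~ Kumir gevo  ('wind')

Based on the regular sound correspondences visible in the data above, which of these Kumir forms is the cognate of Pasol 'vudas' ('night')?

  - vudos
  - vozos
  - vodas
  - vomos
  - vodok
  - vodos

vodos

vudaom ~ vodoom — Pasol u corresponds to Kumir o after a consonant, before a consonant other than r, m, n, p, b, f, v.
lalgod ~ lolgod, rosfisas ~ rosferos — Pasol a corresponds to Kumir o after a consonant, before a consonant other than r, m, n, p, b, f, v.
Applying these to Pasol 'vudas':
  vudas → vodas   (u→o after a consonant, before a consonant other than r, m, n, p, b, f, v)
  vodas → vodos   (a→o after a consonant, before a consonant other than r, m, n, p, b, f, v)
So the Kumir cognate is 'vodos'.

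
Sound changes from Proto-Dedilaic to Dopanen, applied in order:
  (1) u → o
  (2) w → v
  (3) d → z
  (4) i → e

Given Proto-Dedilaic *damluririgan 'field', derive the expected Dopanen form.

Dopanen: *damluririgan > damloririgan > zamloririgan > zamloreregan  (by vowel merger, unconditioned shift, vowel merger)

zamloreregan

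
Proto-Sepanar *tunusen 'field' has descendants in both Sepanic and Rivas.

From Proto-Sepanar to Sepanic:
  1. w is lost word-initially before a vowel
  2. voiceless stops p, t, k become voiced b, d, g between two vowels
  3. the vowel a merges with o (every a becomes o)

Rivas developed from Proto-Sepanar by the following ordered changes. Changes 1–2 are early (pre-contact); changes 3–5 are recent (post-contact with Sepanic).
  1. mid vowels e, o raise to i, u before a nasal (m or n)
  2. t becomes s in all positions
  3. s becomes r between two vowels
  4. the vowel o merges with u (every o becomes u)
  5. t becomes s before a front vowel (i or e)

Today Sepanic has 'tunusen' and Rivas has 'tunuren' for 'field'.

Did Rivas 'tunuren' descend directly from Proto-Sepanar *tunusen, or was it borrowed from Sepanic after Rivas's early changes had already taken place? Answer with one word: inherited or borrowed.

borrowed

If inherited, *tunusen would pass through all of Rivas's changes:
Rivas: *tunusen > tunusin > sunusin > sunurin  (by pre-nasal raising, unconditioned shift, rhotacism)
If borrowed from Sepanic 'tunusen' after the early changes, it would undergo only the recent ones:
  rule 3 (rhotacism): tunusen → tunuren
  rule 4 (vowel merger): no change (tunuren)
  rule 5 (palatalisation): no change (tunuren)
  ⇒ as a loan: tunuren
Rivas 'tunuren' matches the loan outcome 'tunuren', not the inherited 'sunurin' — it skipped the early Rivas changes, so it was borrowed from Sepanic.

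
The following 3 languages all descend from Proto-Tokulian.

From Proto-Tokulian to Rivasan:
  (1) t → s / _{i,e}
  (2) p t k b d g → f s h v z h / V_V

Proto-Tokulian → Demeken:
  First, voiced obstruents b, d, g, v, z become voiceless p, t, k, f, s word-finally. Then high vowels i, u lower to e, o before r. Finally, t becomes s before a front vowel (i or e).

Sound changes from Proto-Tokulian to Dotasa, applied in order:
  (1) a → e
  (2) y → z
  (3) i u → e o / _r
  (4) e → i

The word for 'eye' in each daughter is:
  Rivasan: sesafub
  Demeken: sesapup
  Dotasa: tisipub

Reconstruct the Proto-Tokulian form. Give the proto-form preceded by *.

*tesapub

Position 2: Rivasan has e, Demeken has e, Dotasa has i. Rivasan preserves e here (none of its changes turn any other segment into e), so the proto-segment is *e.
Position 7: Rivasan has b, Demeken has p, Dotasa has b. Rivasan preserves b here (none of its changes turn any other segment into b), so the proto-segment is *b.
Continuing position by position gives *tesapub; check it forward:
Rivasan: *tesapub > sesapub > sesafub  (by palatalisation, intervocalic lenition)
Demeken: *tesapub > tesapup > sesapup  (by final devoicing, palatalisation)
Dotasa: *tesapub > tesepub > tisipub  (by vowel merger, vowel merger)
*tesapub is the unique common source.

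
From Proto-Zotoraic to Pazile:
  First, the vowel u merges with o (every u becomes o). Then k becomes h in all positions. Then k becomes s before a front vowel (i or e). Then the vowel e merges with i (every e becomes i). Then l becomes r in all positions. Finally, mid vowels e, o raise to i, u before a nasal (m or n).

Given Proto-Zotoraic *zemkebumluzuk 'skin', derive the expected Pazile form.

zimhibumrozoh

Pazile: *zemkebumluzuk > zemkebomlozok > zemhebomlozoh > zimhibomlozoh > zimhibomrozoh > zimhibumrozoh  (by vowel merger, unconditioned shift, vowel merger, unconditioned shift, pre-nasal raising)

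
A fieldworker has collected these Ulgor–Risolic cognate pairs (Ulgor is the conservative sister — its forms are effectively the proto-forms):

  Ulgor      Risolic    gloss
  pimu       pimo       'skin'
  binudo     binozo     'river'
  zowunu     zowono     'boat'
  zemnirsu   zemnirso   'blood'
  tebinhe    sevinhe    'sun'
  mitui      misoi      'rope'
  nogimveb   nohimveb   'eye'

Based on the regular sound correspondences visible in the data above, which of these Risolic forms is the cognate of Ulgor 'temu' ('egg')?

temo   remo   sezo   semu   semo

tebinhe ~ sevinhe — Ulgor t corresponds to Risolic s word-initially before a front vowel.
pimu ~ pimo, zowunu ~ zowono — Ulgor u corresponds to Risolic o word-finally.
Applying these to Ulgor 'temu':
  temu → semu   (t→s word-initially before a front vowel)
  semu → semo   (u→o word-finally)
So the Risolic cognate is 'semo'.

semo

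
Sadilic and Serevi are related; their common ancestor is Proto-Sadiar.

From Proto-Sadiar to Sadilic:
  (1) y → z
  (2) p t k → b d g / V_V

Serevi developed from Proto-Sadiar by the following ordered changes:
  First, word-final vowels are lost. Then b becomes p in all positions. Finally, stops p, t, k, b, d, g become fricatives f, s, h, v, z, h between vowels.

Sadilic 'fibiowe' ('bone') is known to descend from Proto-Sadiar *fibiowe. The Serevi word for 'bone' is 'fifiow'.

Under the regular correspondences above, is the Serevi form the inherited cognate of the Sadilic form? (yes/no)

Derive the expected Serevi reflex of *fibiowe:
Serevi: *fibiowe
  fibiowe → fibiow   [apocope]
  fibiow → fipiow   [unconditioned shift]
  fipiow → fifiow   [intervocalic lenition]
  giving Serevi fifiow.
Serevi 'fifiow' matches the regular reflex exactly, so the pair is cognate.

yes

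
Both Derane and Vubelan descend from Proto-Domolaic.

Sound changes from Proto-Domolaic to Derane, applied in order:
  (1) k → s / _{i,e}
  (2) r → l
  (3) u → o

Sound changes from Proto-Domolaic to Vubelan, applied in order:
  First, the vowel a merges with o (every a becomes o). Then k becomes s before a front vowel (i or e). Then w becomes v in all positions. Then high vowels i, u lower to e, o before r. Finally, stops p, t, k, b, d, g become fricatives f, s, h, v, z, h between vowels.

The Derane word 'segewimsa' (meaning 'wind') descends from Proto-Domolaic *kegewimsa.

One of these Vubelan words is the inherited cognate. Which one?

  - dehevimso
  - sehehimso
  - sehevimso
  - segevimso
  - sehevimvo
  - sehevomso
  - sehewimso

sehevimso

Vubelan: *kegewimsa > kegewimso > segewimso > segevimso > sehevimso  (by vowel merger, palatalisation, unconditioned shift, intervocalic lenition)
Among the options, 'sehevimso' alone shows every Vubelan change applied in order.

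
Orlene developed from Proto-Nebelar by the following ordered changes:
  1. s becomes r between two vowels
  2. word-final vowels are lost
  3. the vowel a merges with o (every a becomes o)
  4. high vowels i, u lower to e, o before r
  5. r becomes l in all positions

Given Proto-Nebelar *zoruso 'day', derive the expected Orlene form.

Orlene: *zoruso
  zoruso → zoruro   [rhotacism]
  zoruro → zorur   [apocope]
  zorur (rule 3 does not apply)
  zorur → zoror   [pre-rhotic lowering]
  zoror → zolol   [unconditioned shift]
  giving Orlene zolol.

zolol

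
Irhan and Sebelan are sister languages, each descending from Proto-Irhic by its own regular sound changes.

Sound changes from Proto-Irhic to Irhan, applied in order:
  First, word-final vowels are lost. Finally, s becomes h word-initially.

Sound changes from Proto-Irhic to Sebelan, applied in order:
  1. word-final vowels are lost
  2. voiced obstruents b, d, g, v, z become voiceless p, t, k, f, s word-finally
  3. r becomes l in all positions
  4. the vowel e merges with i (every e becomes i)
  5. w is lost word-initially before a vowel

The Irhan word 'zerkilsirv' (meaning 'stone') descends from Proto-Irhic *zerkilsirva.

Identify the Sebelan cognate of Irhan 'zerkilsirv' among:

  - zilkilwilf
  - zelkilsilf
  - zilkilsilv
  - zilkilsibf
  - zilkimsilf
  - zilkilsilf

zilkilsilf

Sebelan: start from *zerkilsirva.
  rule 1 (apocope): zerkilsirva → zerkilsirv
  rule 2 (final devoicing): zerkilsirv → zerkilsirf
  rule 3 (unconditioned shift): zerkilsirf → zelkilsilf
  rule 4 (vowel merger): zelkilsilf → zilkilsilf
  rule 5: no change — zilkilsilf
  ⇒ Sebelan zilkilsilf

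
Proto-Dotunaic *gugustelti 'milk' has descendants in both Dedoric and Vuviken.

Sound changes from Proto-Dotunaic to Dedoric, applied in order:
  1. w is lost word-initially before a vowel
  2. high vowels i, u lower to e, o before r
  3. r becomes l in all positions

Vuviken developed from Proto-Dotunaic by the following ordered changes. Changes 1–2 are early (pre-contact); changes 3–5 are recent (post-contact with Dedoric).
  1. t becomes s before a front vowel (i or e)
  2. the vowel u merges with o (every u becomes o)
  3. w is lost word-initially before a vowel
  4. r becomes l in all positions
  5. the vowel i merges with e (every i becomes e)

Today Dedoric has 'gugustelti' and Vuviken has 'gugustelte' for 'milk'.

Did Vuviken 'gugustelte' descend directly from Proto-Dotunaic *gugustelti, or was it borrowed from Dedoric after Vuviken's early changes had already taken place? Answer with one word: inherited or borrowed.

borrowed

If inherited, *gugustelti would pass through all of Vuviken's changes:
Vuviken: *gugustelti
  gugustelti → gugusselsi   [palatalisation]
  gugusselsi → gogosselsi   [vowel merger]
  gogosselsi (rule 3 does not apply)
  gogosselsi (rule 4 does not apply)
  gogosselsi → gogosselse   [vowel merger]
  giving Vuviken gogosselse.
If borrowed from Dedoric 'gugustelti' after the early changes, it would undergo only the recent ones:
  rule 3 (glide loss): no change (gugustelti)
  rule 4 (unconditioned shift): no change (gugustelti)
  rule 5 (vowel merger): gugustelti → gugustelte
  ⇒ as a loan: gugustelte
Vuviken 'gugustelte' matches the loan outcome 'gugustelte', not the inherited 'gogosselse' — it skipped the early Vuviken changes, so it was borrowed from Dedoric.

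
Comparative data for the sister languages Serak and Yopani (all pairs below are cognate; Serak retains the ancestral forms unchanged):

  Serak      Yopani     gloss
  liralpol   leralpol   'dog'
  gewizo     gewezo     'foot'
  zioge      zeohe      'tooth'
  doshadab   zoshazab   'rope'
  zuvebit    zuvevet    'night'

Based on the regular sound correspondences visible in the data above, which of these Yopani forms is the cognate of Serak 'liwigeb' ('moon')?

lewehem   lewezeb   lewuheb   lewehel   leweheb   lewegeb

gewizo ~ gewezo, zuvebit ~ zuvevet — Serak i corresponds to Yopani e after a consonant, before a consonant other than r, m, n, p, b, f, v.
zioge ~ zeohe — Serak g corresponds to Yopani h between vowels (before a front vowel).
Applying these to Serak 'liwigeb':
  liwigeb → lewigeb   (i→e after a consonant, before a consonant other than r, m, n, p, b, f, v)
  lewigeb → lewegeb   (i→e after a consonant, before a consonant other than r, m, n, p, b, f, v)
  lewegeb → leweheb   (g→h between vowels (before a front vowel))
So the Yopani cognate is 'leweheb'.

leweheb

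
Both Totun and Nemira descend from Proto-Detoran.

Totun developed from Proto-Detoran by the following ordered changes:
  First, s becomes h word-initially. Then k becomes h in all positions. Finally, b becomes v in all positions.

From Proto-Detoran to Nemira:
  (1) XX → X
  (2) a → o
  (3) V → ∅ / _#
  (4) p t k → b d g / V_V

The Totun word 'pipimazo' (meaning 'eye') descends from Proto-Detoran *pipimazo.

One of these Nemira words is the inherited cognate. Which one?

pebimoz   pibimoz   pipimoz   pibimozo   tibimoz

Nemira: *pipimazo
  pipimazo (rule 1 does not apply)
  pipimazo → pipimozo   [vowel merger]
  pipimozo → pipimoz   [apocope]
  pipimoz → pibimoz   [intervocalic voicing]
  giving Nemira pibimoz.

pibimoz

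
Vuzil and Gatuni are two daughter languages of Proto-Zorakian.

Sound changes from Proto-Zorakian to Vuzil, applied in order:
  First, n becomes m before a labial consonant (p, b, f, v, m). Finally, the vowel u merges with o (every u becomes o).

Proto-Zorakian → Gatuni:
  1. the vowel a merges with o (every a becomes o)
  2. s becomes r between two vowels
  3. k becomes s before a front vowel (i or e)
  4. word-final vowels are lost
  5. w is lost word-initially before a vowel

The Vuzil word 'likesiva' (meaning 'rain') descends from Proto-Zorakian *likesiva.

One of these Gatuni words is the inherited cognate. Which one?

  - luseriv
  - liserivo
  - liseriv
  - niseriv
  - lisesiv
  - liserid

Gatuni: *likesiva > likesivo > likerivo > liserivo > liseriv  (by vowel merger, rhotacism, palatalisation, apocope)
The other candidates each miss or misapply at least one Gatuni change.

liseriv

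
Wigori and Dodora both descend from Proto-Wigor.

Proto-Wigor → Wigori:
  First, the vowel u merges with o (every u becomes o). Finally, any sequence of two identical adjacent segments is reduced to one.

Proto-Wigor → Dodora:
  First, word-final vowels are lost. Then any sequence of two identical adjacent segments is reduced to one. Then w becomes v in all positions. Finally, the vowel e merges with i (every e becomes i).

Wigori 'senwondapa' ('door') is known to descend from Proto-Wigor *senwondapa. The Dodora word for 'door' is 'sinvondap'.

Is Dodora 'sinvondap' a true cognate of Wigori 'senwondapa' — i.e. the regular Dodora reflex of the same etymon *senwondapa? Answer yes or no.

Derive the expected Dodora reflex of *senwondapa:
Dodora: start from *senwondapa.
  rule 1 (apocope): senwondapa → senwondap
  rule 2: no change — senwondap
  rule 3 (unconditioned shift): senwondap → senvondap
  rule 4 (vowel merger): senvondap → sinvondap
  ⇒ Dodora sinvondap
Dodora 'sinvondap' matches the regular reflex exactly, so the pair is cognate.

yes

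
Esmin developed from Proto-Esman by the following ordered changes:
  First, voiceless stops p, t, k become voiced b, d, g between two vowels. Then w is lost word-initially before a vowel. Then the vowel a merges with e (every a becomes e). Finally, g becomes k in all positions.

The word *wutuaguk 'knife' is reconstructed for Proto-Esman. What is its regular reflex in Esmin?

Esmin: start from *wutuaguk.
  rule 1 (intervocalic voicing): wutuaguk → wuduaguk
  rule 2 (glide loss): wuduaguk → uduaguk
  rule 3 (vowel merger): uduaguk → udueguk
  rule 4 (unconditioned shift): udueguk → uduekuk
  ⇒ Esmin uduekuk

uduekuk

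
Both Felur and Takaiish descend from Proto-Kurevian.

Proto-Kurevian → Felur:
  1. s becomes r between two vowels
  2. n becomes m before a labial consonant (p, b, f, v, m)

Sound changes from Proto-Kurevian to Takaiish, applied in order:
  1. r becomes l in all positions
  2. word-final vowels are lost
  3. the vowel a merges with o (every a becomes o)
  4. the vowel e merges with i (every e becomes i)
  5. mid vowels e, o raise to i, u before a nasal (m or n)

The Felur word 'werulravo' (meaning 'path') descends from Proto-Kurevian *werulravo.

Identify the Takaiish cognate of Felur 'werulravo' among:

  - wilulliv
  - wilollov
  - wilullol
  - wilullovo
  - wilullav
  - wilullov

wilullov

Takaiish: start from *werulravo.
  rule 1 (unconditioned shift): werulravo → welullavo
  rule 2 (apocope): welullavo → welullav
  rule 3 (vowel merger): welullav → welullov
  rule 4 (vowel merger): welullov → wilullov
  rule 5: no change — wilullov
  ⇒ Takaiish wilullov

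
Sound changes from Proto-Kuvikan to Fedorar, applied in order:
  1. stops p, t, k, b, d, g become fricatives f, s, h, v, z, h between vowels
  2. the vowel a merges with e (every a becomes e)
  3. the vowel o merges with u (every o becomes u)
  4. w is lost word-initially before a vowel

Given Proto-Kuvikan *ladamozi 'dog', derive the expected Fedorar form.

Fedorar: *ladamozi
  ladamozi → lazamozi   [intervocalic lenition]
  lazamozi → lezemozi   [vowel merger]
  lezemozi → lezemuzi   [vowel merger]
  lezemuzi (rule 4 does not apply)
  giving Fedorar lezemuzi.

lezemuzi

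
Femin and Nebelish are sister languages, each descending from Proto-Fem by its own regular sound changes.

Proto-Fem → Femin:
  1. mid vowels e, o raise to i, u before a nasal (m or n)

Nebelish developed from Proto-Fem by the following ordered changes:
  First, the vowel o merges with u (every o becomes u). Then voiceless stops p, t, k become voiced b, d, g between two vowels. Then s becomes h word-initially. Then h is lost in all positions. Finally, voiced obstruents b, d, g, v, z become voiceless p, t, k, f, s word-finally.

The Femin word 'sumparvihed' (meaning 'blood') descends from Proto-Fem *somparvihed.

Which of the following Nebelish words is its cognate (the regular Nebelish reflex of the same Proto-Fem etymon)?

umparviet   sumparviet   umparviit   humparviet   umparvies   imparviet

umparviet

Nebelish: *somparvihed
  somparvihed → sumparvihed   [vowel merger]
  sumparvihed (rule 2 does not apply)
  sumparvihed → humparvihed   [debuccalisation]
  humparvihed → umparvied   [h-loss]
  umparvied → umparviet   [final devoicing]
  giving Nebelish umparviet.
The other candidates each miss or misapply at least one Nebelish change.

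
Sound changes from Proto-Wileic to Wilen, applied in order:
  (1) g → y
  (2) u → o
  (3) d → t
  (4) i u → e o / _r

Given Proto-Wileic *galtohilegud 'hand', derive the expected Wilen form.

yaltohileyot

Wilen: start from *galtohilegud.
  rule 1 (unconditioned shift): galtohilegud → yaltohileyud
  rule 2 (vowel merger): yaltohileyud → yaltohileyod
  rule 3 (unconditioned shift): yaltohileyod → yaltohileyot
  rule 4: no change — yaltohileyot
  ⇒ Wilen yaltohileyot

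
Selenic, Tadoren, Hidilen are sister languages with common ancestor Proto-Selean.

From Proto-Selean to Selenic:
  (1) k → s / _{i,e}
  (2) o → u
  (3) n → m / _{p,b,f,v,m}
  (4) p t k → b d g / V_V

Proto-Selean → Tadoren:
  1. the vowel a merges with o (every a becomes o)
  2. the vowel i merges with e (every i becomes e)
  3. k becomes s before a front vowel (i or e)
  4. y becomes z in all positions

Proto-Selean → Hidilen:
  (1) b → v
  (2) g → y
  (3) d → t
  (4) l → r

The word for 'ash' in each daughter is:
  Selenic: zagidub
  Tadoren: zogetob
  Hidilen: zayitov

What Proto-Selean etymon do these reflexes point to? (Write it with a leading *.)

Position 2: Selenic has a, Tadoren has o, Hidilen has a. Selenic preserves a here (none of its changes turn any other segment into a), so the proto-segment is *a.
Position 4: Selenic has i, Tadoren has e, Hidilen has i. Selenic preserves i here (none of its changes turn any other segment into i), so the proto-segment is *i.
This points to *zagitob. Verify forward in each daughter:
Selenic: *zagitob
  zagitob (rule 1 does not apply)
  zagitob → zagitub   [vowel merger]
  zagitub (rule 3 does not apply)
  zagitub → zagidub   [intervocalic voicing]
  giving Selenic zagidub.
Tadoren: *zagitob
  zagitob → zogitob   [vowel merger]
  zogitob → zogetob   [vowel merger]
  zogetob (rule 3 does not apply)
  zogetob (rule 4 does not apply)
  giving Tadoren zogetob.
Hidilen: *zagitob > zagitov > zayitov  (by unconditioned shift, unconditioned shift)
No other proto-form is consistent with every reflex, so the reconstruction is *zagitob.

*zagitob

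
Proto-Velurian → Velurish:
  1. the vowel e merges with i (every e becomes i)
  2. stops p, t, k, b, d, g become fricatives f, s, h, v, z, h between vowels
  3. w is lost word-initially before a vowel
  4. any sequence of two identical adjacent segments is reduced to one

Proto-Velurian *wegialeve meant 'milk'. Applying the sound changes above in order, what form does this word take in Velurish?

ihialivi

Velurish: start from *wegialeve.
  rule 1 (vowel merger): wegialeve → wigialivi
  rule 2 (intervocalic lenition): wigialivi → wihialivi
  rule 3 (glide loss): wihialivi → ihialivi
  rule 4: no change — ihialivi
  ⇒ Velurish ihialivi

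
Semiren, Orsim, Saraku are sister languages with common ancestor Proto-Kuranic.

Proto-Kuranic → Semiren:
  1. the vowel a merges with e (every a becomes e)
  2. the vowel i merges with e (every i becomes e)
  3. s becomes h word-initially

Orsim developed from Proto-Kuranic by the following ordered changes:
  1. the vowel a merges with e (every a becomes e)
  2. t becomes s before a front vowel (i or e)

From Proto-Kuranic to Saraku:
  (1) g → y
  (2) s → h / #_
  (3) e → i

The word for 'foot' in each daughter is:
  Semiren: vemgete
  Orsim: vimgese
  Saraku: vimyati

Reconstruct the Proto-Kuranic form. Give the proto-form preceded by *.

Position 4: Semiren has g, Orsim has g, Saraku has y. Semiren preserves g here (none of its changes turn any other segment into g), so the proto-segment is *g.
Position 2: Semiren has e, Orsim has i, Saraku has i. Orsim preserves i here (none of its changes turn any other segment into i), so the proto-segment is *i.
Position 6: Semiren has t, Orsim has s, Saraku has t. Semiren preserves t here (none of its changes turn any other segment into t), so the proto-segment is *t.
This points to *vimgate. Verify forward in each daughter:
Semiren: *vimgate > vimgete > vemgete  (by vowel merger, vowel merger)
Orsim: *vimgate
  vimgate → vimgete   [vowel merger]
  vimgete → vimgese   [palatalisation]
  giving Orsim vimgese.
Saraku: *vimgate > vimyate > vimyati  (by unconditioned shift, vowel merger)
No other proto-form is consistent with every reflex, so the reconstruction is *vimgate.

*vimgate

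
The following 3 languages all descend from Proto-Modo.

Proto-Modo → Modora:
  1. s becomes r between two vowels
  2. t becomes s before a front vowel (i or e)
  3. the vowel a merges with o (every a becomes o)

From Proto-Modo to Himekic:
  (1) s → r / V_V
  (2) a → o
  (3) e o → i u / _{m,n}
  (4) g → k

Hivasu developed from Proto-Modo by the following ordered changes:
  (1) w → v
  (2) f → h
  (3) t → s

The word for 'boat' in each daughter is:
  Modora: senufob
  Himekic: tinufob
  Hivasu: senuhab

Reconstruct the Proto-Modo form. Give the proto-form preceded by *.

*tenufab

Position 1: Modora has s, Himekic has t, Hivasu has s. Himekic preserves t here (none of its changes turn any other segment into t), so the proto-segment is *t.
Position 2: Modora has e, Himekic has i, Hivasu has e. Modora preserves e here (none of its changes turn any other segment into e), so the proto-segment is *e.
Continuing position by position gives *tenufab; check it forward:
Modora: *tenufab
  tenufab (rule 1 does not apply)
  tenufab → senufab   [palatalisation]
  senufab → senufob   [vowel merger]
  giving Modora senufob.
Himekic: *tenufab > tenufob > tinufob  (by vowel merger, pre-nasal raising)
Hivasu: *tenufab
  tenufab (rule 1 does not apply)
  tenufab → tenuhab   [unconditioned shift]
  tenuhab → senuhab   [unconditioned shift]
  giving Hivasu senuhab.
No other proto-form is consistent with every reflex, so the reconstruction is *tenufab.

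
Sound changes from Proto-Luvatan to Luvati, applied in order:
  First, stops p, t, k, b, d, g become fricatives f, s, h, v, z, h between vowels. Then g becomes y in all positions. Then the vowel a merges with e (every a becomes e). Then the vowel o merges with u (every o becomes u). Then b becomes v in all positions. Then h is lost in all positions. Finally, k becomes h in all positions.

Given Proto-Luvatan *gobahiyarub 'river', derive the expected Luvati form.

Luvati: start from *gobahiyarub.
  rule 1 (intervocalic lenition): gobahiyarub → govahiyarub
  rule 2 (unconditioned shift): govahiyarub → yovahiyarub
  rule 3 (vowel merger): yovahiyarub → yovehiyerub
  rule 4 (vowel merger): yovehiyerub → yuvehiyerub
  rule 5 (unconditioned shift): yuvehiyerub → yuvehiyeruv
  rule 6 (h-loss): yuvehiyeruv → yuveiyeruv
  rule 7: no change — yuveiyeruv
  ⇒ Luvati yuveiyeruv

yuveiyeruv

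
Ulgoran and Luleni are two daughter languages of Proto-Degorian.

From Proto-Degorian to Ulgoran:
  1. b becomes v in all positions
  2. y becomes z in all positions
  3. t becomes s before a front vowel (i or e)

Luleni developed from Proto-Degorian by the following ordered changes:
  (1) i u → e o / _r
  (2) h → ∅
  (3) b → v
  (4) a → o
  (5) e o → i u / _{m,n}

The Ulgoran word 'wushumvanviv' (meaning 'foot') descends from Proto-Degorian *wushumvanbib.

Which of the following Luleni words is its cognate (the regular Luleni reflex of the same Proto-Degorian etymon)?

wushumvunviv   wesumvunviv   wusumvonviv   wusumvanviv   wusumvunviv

Luleni: start from *wushumvanbib.
  rule 1: no change — wushumvanbib
  rule 2 (h-loss): wushumvanbib → wusumvanbib
  rule 3 (unconditioned shift): wusumvanbib → wusumvanviv
  rule 4 (vowel merger): wusumvanviv → wusumvonviv
  rule 5 (pre-nasal raising): wusumvonviv → wusumvunviv
  ⇒ Luleni wusumvunviv
The other candidates each miss or misapply at least one Luleni change.

wusumvunviv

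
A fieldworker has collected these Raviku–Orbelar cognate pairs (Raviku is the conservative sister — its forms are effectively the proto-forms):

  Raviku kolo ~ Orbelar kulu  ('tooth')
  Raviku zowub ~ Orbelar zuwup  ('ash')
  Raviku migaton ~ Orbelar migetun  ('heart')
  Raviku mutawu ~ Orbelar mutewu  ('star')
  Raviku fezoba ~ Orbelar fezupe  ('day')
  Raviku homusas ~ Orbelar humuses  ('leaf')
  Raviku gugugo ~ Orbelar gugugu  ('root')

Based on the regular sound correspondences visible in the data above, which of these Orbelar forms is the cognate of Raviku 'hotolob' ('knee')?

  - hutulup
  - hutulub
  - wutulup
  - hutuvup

kolo ~ kulu, zowub ~ zuwup — Raviku o corresponds to Orbelar u after a consonant, before a consonant other than r, m, n, p, b, f, v.
fezoba ~ fezupe — Raviku o corresponds to Orbelar u after a consonant, before a labial obstruent.
zowub ~ zuwup — Raviku b corresponds to Orbelar p word-finally.
Applying these to Raviku 'hotolob':
  hotolob → hutolob   (o→u after a consonant, before a consonant other than r, m, n, p, b, f, v)
  hutolob → hutulob   (o→u after a consonant, before a consonant other than r, m, n, p, b, f, v)
  hutulob → hutulub   (o→u after a consonant, before a labial obstruent)
  hutulub → hutulup   (b→p word-finally)
So the Orbelar cognate is 'hutulup'.

hutulup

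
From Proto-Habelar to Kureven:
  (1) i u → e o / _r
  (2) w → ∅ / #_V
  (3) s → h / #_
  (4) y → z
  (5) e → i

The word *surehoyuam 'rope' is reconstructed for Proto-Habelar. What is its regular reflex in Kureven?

Kureven: start from *surehoyuam.
  rule 1 (pre-rhotic lowering): surehoyuam → sorehoyuam
  rule 2: no change — sorehoyuam
  rule 3 (debuccalisation): sorehoyuam → horehoyuam
  rule 4 (unconditioned shift): horehoyuam → horehozuam
  rule 5 (vowel merger): horehozuam → horihozuam
  ⇒ Kureven horihozuam

horihozuam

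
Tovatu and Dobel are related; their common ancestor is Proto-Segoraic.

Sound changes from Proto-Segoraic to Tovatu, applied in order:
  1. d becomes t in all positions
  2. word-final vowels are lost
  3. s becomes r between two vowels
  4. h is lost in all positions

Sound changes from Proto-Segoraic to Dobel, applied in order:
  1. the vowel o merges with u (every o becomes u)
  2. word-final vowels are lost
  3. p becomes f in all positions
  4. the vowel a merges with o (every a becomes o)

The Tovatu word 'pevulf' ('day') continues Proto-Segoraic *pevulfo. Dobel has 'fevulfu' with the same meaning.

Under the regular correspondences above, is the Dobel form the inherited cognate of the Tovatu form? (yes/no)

no

Derive the expected Dobel reflex of *pevulfo:
Dobel: start from *pevulfo.
  rule 1 (vowel merger): pevulfo → pevulfu
  rule 2 (apocope): pevulfu → pevulf
  rule 3 (unconditioned shift): pevulf → fevulf
  rule 4: no change — fevulf
  ⇒ Dobel fevulf
The regular Dobel reflex would be 'fevulf', but the attested form is 'fevulfu'. The correspondence is irregular, so they are not cognates (the Dobel form has a different source).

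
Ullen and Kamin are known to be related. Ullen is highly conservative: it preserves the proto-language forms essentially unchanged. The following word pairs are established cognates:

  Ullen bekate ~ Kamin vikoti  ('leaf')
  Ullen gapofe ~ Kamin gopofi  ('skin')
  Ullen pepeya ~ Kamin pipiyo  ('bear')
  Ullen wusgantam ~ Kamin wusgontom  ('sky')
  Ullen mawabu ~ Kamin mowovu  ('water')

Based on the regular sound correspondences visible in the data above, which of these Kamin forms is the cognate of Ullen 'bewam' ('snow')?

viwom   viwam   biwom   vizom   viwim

bekate ~ vikoti — Ullen b corresponds to Kamin v word-initially before a front vowel.
bekate ~ vikoti, pepeya ~ pipiyo — Ullen e corresponds to Kamin i after a consonant, before a consonant other than r, m, n, p, b, f, v.
wusgantam ~ wusgontom — Ullen a corresponds to Kamin o after a consonant, before a nasal.
Applying these to Ullen 'bewam':
  bewam → vewam   (b→v word-initially before a front vowel)
  vewam → viwam   (e→i after a consonant, before a consonant other than r, m, n, p, b, f, v)
  viwam → viwom   (a→o after a consonant, before a nasal)
So the Kamin cognate is 'viwom'.

viwom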